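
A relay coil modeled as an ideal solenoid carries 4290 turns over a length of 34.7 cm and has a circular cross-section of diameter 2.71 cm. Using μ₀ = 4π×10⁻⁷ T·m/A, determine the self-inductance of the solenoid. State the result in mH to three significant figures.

L ≈ 38.4 mH

A = π(d/2)² = π(1.355×10^-2 m)² = 5.768×10^-4 m².
For a long solenoid, L = μ₀N²A/ℓ.
L = (4π×10⁻⁷)(4290)²(5.768×10^-4)/(0.347 m) = 3.844×10^-2 H.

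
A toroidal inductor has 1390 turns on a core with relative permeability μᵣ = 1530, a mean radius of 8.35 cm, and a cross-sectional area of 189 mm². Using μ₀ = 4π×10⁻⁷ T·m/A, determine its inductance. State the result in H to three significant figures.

For a thin toroid, L = μ₀μᵣN²A/(2πR).
L = (4π×10⁻⁷)(1530)(1390)²(1.890×10^-4) / (2π×8.350×10^-2 m) = 1.338 H.

L ≈ 1.34 H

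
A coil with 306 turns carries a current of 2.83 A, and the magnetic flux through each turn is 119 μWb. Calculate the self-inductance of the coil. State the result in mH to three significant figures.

Self-inductance is defined by L = NΦ_B/I (flux linkage over current).
L = (306)(1.190×10^-4 Wb)/(2.83 A) = 1.287×10^-2 H.

L ≈ 12.9 mH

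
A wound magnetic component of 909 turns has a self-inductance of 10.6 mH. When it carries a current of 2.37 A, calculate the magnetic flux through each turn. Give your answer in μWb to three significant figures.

From L = NΦ_B/I, the flux per turn is Φ_B = LI/N.
Φ_B = (1.060×10^-2 H)(2.37 A)/909 = 2.764×10^-5 Wb.

Φ_B ≈ 27.6 μWb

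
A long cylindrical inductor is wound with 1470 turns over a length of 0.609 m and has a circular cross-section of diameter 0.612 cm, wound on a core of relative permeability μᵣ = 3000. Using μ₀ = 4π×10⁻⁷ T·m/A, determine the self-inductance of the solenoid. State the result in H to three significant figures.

L ≈ 0.393 H

A = π(d/2)² = π(3.060×10^-3 m)² = 2.942×10^-5 m².
For a long solenoid, L = μ₀μᵣN²A/ℓ.
L = (4π×10⁻⁷)(3000)(1470)²(2.942×10^-5)/(0.609 m) = 0.393497 H.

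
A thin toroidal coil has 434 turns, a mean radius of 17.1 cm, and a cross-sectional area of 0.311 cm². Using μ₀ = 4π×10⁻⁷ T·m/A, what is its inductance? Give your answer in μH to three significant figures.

For a thin toroid, L = μ₀N²A/(2πR).
L = (4π×10⁻⁷)(434)²(3.110×10^-5) / (2π×0.171 m) = 6.851×10^-6 H.

L ≈ 6.85 μH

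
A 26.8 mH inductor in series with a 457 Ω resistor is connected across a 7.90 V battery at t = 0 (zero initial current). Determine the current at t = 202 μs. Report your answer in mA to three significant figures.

I ≈ 16.7 mA

τ = L/R = 2.680×10^-2/457 = 5.864×10^-5 s; final current I_∞ = ε/R = 7.90/457 = 1.729×10^-2 A.
I(t) = I_∞(1 − e^(−t/τ)) with t/τ = 3.445.
I = (1.729×10^-2)(1 − e^(−3.445)) = 1.673×10^-2 A.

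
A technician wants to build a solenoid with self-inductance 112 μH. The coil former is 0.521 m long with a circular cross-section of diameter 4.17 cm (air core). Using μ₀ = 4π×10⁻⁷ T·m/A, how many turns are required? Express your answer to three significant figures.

N ≈ 184 turns

A = π(d/2)² = π(2.085×10^-2 m)² = 1.366×10^-3 m².
From L = μ₀N²A/ℓ, N = √(Lℓ / (μ₀A)).
N = √[(1.120×10^-4)(0.521) / ((4π×10⁻⁷)×1.366×10^-3)] = √(3.400×10^4) ≈ 184.4.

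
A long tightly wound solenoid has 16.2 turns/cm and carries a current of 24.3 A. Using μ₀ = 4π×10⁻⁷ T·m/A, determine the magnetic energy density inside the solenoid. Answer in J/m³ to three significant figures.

u ≈ 974 J/m³

B = μ₀nI = (4π×10⁻⁷)(1.620×10^3)(24.3) = 4.947×10^-2 T.
u = B²/(2μ₀) = (4.947×10^-2)²/(2×4π×10⁻⁷) = 973.7 J/m³.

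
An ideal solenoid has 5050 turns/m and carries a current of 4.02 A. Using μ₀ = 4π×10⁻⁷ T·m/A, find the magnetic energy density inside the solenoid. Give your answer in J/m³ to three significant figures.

B = μ₀nI = (4π×10⁻⁷)(5.050×10^3)(4.02) = 2.551×10^-2 T.
u = B²/(2μ₀) = (2.551×10^-2)²/(2×4π×10⁻⁷) = 258.9 J/m³.

u ≈ 259 J/m³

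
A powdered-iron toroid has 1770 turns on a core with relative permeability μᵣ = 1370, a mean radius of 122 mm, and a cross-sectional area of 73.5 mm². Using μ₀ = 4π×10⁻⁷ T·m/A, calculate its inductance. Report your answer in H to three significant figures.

For a thin toroid, L = μ₀μᵣN²A/(2πR).
L = (4π×10⁻⁷)(1370)(1770)²(7.350×10^-5) / (2π×0.122 m) = 0.5172 H.

L ≈ 0.517 H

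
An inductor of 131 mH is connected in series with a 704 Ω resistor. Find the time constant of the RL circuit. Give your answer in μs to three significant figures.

τ = L/R = (0.131 H)/(704 Ω) = 1.861×10^-4 s.

τ ≈ 186 μs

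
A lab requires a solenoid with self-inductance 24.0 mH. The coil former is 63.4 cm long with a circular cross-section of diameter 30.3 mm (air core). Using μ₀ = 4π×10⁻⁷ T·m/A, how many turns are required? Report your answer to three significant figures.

N ≈ 4100 turns

A = π(d/2)² = π(1.515×10^-2 m)² = 7.211×10^-4 m².
From L = μ₀N²A/ℓ, N = √(Lℓ / (μ₀A)).
N = √[(2.400×10^-2)(0.634) / ((4π×10⁻⁷)×7.211×10^-4)] = √(1.679×10^7) ≈ 4097.9.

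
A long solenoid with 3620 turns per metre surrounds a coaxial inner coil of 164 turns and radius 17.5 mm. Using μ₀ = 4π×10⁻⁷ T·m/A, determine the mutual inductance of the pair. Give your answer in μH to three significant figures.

The outer solenoid produces a uniform field B₁ = μ₀n₁I₁ across the inner coil,
so the flux linkage is N₂Φ = N₂B₁A₂ = μ₀n₁N₂A₂·I₁, giving M = μ₀n₁N₂A₂.
A₂ = πr² = π(1.750×10^-2 m)² = 9.621×10^-4 m².
M = (4π×10⁻⁷)(3620)(164)(9.621×10^-4) = 7.178×10^-4 H.

M ≈ 718 μH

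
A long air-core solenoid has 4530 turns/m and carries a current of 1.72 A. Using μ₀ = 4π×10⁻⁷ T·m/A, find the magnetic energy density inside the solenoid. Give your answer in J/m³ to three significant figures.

u ≈ 38.1 J/m³

B = μ₀nI = (4π×10⁻⁷)(4.530×10^3)(1.72) = 9.791×10^-3 T.
u = B²/(2μ₀) = (9.791×10^-3)²/(2×4π×10⁻⁷) = 38.14 J/m³.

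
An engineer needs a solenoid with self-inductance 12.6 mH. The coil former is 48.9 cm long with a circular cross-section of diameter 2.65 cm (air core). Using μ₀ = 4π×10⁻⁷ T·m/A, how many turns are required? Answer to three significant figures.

N ≈ 2980 turns

A = π(d/2)² = π(1.325×10^-2 m)² = 5.515×10^-4 m².
From L = μ₀N²A/ℓ, N = √(Lℓ / (μ₀A)).
N = √[(1.260×10^-2)(0.489) / ((4π×10⁻⁷)×5.515×10^-4)] = √(8.890×10^6) ≈ 2981.6.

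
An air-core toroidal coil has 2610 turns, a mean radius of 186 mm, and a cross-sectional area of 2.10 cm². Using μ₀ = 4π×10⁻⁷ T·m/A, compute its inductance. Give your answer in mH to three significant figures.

L ≈ 1.54 mH

For a thin toroid, L = μ₀N²A/(2πR).
L = (4π×10⁻⁷)(2610)²(2.100×10^-4) / (2π×0.186 m) = 1.538×10^-3 H.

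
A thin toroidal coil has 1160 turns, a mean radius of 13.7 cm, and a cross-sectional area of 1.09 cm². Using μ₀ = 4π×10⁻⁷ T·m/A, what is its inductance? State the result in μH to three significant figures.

For a thin toroid, L = μ₀N²A/(2πR).
L = (4π×10⁻⁷)(1160)²(1.090×10^-4) / (2π×0.137 m) = 2.141×10^-4 H.

L ≈ 214 μH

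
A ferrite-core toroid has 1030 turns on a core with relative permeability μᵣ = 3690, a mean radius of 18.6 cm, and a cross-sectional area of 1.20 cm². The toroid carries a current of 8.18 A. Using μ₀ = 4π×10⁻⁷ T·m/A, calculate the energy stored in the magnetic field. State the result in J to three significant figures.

U ≈ 16.9 J

L = μ₀μᵣN²A/(2πR) = (4π×10⁻⁷)(3690)(1030)²(1.200×10^-4)/(2π×0.186) = 0.5051 H.
U = ½LI² = ½(0.5051)(8.18)² = 16.9 J.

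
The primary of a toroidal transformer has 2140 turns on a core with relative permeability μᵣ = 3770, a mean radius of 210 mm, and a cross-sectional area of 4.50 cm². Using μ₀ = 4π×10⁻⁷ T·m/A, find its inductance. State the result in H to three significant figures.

L ≈ 7.40 H

For a thin toroid, L = μ₀μᵣN²A/(2πR).
L = (4π×10⁻⁷)(3770)(2140)²(4.500×10^-4) / (2π×0.21 m) = 7.399 H.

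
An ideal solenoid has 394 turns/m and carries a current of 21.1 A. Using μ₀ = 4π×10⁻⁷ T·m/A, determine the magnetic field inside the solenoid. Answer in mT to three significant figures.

B ≈ 10.4 mT

Inside a long solenoid, B = μ₀nI.
B = (4π×10⁻⁷)(394 m⁻¹)(21.1 A) = 1.0447×10^-2 T.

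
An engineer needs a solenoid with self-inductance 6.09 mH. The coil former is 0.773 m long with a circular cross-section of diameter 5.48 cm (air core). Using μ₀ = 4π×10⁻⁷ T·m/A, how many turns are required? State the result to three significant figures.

N ≈ 1260 turns

A = π(d/2)² = π(2.740×10^-2 m)² = 2.359×10^-3 m².
From L = μ₀N²A/ℓ, N = √(Lℓ / (μ₀A)).
N = √[(6.090×10^-3)(0.773) / ((4π×10⁻⁷)×2.359×10^-3)] = √(1.588×10^6) ≈ 1260.3.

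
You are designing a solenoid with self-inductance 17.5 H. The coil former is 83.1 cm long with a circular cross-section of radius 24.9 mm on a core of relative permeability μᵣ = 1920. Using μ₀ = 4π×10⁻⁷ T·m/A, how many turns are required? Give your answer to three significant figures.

N ≈ 1760 turns

A = πr² = π(2.490×10^-2 m)² = 1.948×10^-3 m².
From L = μ₀μᵣN²A/ℓ, N = √(Lℓ / (μ₀μᵣA)).
N = √[(17.5)(0.831) / ((4π×10⁻⁷)(1920)×1.948×10^-3)] = √(3.094×10^6) ≈ 1759.1.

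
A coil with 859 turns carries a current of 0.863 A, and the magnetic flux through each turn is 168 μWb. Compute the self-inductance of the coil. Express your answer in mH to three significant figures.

L ≈ 167 mH

Self-inductance is defined by L = NΦ_B/I (flux linkage over current).
L = (859)(1.680×10^-4 Wb)/(0.863 A) = 0.1672 H.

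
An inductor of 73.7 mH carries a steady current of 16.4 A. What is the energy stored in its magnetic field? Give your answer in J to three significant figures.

Stored magnetic energy: U = ½LI².
U = ½(7.370×10^-2 H)(16.4 A)² = 9.911 J.

U ≈ 9.91 J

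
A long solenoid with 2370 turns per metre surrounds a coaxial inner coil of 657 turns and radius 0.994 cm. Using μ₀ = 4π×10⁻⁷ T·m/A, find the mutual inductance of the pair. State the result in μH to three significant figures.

M ≈ 607 μH

The outer solenoid produces a uniform field B₁ = μ₀n₁I₁ across the inner coil,
so the flux linkage is N₂Φ = N₂B₁A₂ = μ₀n₁N₂A₂·I₁, giving M = μ₀n₁N₂A₂.
A₂ = πr² = π(9.940×10^-3 m)² = 3.104×10^-4 m².
M = (4π×10⁻⁷)(2370)(657)(3.104×10^-4) = 6.074×10^-4 H.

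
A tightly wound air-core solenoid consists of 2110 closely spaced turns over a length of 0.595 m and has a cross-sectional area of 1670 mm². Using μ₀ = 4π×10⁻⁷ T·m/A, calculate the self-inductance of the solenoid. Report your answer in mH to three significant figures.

A = 1670 mm² = 1.670×10^-3 m².
For a long solenoid, L = μ₀N²A/ℓ.
L = (4π×10⁻⁷)(2110)²(1.670×10^-3)/(0.595 m) = 1.570×10^-2 H.

L ≈ 15.7 mH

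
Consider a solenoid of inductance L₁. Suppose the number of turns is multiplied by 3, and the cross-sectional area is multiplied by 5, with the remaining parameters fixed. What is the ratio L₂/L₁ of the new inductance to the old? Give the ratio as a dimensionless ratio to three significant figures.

L₂/L₁ = 45.0

For a solenoid, L ∝ μᵣN²A/ℓ.
L₂/L₁ = (3)^2 × (5) = 45.0.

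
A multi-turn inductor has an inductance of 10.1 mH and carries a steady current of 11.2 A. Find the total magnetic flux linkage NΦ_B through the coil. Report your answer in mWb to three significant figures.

NΦ_B ≈ 113 mWb

From L = NΦ_B/I, the flux linkage is NΦ_B = LI.
NΦ_B = (1.010×10^-2 H)(11.2 A) = 0.1131 Wb.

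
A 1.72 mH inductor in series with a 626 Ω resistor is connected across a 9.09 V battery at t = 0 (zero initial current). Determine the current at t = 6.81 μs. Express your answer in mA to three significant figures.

τ = L/R = 1.720×10^-3/626 = 2.748×10^-6 s; final current I_∞ = ε/R = 9.09/626 = 1.452×10^-2 A.
I(t) = I_∞(1 − e^(−t/τ)) with t/τ = 2.479.
I = (1.452×10^-2)(1 − e^(−2.479)) = 1.330×10^-2 A.

I ≈ 13.3 mA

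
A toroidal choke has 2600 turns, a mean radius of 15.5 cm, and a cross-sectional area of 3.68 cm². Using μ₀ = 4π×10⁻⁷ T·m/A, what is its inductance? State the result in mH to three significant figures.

L ≈ 3.21 mH

For a thin toroid, L = μ₀N²A/(2πR).
L = (4π×10⁻⁷)(2600)²(3.680×10^-4) / (2π×0.155 m) = 3.210×10^-3 H.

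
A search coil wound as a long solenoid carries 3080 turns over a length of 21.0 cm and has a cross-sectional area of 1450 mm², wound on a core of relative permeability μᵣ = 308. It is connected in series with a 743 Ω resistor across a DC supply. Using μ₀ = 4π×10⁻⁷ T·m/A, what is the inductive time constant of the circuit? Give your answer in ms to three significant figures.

A = 1450 mm² = 1.450×10^-3 m².
L = μ₀μᵣN²A/ℓ = (4π×10⁻⁷)(308)(3080)²(1.450×10^-3)/(0.21) = 25.35 H.
τ = L/R = (25.35)/(743) = 3.412×10^-2 s.

τ ≈ 34.1 ms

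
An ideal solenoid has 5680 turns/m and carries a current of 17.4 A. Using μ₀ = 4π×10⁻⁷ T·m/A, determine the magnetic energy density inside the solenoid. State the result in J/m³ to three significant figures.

B = μ₀nI = (4π×10⁻⁷)(5.680×10^3)(17.4) = 0.1242 T.
u = B²/(2μ₀) = (0.1242)²/(2×4π×10⁻⁷) = 6.137×10^3 J/m³.

u ≈ 6140 J/m³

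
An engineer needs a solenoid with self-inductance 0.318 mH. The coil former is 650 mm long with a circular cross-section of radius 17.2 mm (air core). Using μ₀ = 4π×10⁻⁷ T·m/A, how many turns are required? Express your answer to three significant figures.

A = πr² = π(1.720×10^-2 m)² = 9.294×10^-4 m².
From L = μ₀N²A/ℓ, N = √(Lℓ / (μ₀A)).
N = √[(3.180×10^-4)(0.65) / ((4π×10⁻⁷)×9.294×10^-4)] = √(1.770×10^5) ≈ 420.7.

N ≈ 421 turns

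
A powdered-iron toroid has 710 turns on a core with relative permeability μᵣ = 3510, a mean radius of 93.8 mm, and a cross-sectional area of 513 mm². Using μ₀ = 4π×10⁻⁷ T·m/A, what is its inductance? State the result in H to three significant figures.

For a thin toroid, L = μ₀μᵣN²A/(2πR).
L = (4π×10⁻⁷)(3510)(710)²(5.130×10^-4) / (2π×9.380×10^-2 m) = 1.935 H.

L ≈ 1.94 H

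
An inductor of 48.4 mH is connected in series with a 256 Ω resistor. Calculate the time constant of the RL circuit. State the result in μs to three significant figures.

τ ≈ 189 μs

τ = L/R = (4.840×10^-2 H)/(256 Ω) = 1.891×10^-4 s.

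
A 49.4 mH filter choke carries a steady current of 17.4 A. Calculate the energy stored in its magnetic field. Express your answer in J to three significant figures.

Stored magnetic energy: U = ½LI².
U = ½(4.940×10^-2 H)(17.4 A)² = 7.478 J.

U ≈ 7.48 J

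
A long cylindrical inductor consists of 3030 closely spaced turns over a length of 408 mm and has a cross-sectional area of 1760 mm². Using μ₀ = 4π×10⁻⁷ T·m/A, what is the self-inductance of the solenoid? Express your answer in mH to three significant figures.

A = 1760 mm² = 1.760×10^-3 m².
For a long solenoid, L = μ₀N²A/ℓ.
L = (4π×10⁻⁷)(3030)²(1.760×10^-3)/(0.408 m) = 4.977×10^-2 H.

L ≈ 49.8 mH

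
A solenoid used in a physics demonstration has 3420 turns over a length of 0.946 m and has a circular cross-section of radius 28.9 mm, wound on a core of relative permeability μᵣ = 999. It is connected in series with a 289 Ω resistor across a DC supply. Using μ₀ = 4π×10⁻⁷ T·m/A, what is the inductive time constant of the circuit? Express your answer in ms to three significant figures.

A = πr² = π(2.890×10^-2 m)² = 2.624×10^-3 m².
L = μ₀μᵣN²A/ℓ = (4π×10⁻⁷)(999)(3420)²(2.624×10^-3)/(0.946) = 40.73 H.
τ = L/R = (40.73)/(289) = 0.1409 s.

τ ≈ 141 ms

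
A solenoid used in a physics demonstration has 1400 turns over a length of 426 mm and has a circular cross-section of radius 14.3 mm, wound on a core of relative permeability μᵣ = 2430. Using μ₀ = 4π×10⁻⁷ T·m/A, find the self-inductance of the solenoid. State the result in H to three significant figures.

L ≈ 9.03 H

A = πr² = π(1.430×10^-2 m)² = 6.424×10^-4 m².
For a long solenoid, L = μ₀μᵣN²A/ℓ.
L = (4π×10⁻⁷)(2430)(1400)²(6.424×10^-4)/(0.426 m) = 9.026 H.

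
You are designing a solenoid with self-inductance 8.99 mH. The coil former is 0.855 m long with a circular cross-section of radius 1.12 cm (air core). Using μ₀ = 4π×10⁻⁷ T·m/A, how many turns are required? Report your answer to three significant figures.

A = πr² = π(1.120×10^-2 m)² = 3.941×10^-4 m².
From L = μ₀N²A/ℓ, N = √(Lℓ / (μ₀A)).
N = √[(8.990×10^-3)(0.855) / ((4π×10⁻⁷)×3.941×10^-4)] = √(1.552×10^7) ≈ 3939.7.

N ≈ 3940 turns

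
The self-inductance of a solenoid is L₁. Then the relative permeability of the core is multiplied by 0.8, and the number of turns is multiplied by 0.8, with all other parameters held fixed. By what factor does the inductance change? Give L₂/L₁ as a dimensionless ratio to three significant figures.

For a solenoid, L ∝ μᵣN²A/ℓ.
L₂/L₁ = (0.8) × (0.8)^2 = 0.512.

L₂/L₁ = 0.512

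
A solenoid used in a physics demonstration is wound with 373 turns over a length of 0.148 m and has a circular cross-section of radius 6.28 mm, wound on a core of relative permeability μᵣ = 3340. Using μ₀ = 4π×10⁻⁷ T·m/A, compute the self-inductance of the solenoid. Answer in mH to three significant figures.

L ≈ 489 mH

A = πr² = π(6.280×10^-3 m)² = 1.239×10^-4 m².
For a long solenoid, L = μ₀μᵣN²A/ℓ.
L = (4π×10⁻⁷)(3340)(373)²(1.239×10^-4)/(0.148 m) = 0.4889 H.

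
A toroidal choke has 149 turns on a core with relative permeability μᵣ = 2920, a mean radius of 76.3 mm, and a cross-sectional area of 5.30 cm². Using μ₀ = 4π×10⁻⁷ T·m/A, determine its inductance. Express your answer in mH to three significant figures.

For a thin toroid, L = μ₀μᵣN²A/(2πR).
L = (4π×10⁻⁷)(2920)(149)²(5.300×10^-4) / (2π×7.630×10^-2 m) = 9.006×10^-2 H.

L ≈ 90.1 mH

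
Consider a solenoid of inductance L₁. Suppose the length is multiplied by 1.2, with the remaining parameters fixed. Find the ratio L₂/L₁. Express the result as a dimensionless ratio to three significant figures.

L₂/L₁ = 0.833

For a solenoid, L ∝ μᵣN²A/ℓ.
L₂/L₁ = (1.2)^-1 = 0.833.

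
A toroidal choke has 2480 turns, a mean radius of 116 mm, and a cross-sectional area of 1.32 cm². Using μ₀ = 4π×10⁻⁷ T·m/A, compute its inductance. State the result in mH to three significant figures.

For a thin toroid, L = μ₀N²A/(2πR).
L = (4π×10⁻⁷)(2480)²(1.320×10^-4) / (2π×0.116 m) = 1.400×10^-3 H.

L ≈ 1.40 mH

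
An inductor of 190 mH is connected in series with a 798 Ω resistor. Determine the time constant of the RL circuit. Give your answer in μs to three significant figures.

τ = L/R = (0.19 H)/(798 Ω) = 2.381×10^-4 s.

τ ≈ 238 μs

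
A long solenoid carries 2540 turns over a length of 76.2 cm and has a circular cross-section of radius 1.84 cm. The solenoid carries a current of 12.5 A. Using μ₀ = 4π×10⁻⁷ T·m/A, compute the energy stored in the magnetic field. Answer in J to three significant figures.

A = πr² = π(1.840×10^-2 m)² = 1.064×10^-3 m².
L = μ₀N²A/ℓ = (4π×10⁻⁷)(2540)²(1.064×10^-3)/(0.762) = 1.132×10^-2 H.
U = ½LI² = ½(1.132×10^-2)(12.5)² = 0.8841 J.

U ≈ 0.884 J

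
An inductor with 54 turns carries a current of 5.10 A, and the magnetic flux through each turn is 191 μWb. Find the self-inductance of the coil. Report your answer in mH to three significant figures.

Self-inductance is defined by L = NΦ_B/I (flux linkage over current).
L = (54)(1.910×10^-4 Wb)/(5.10 A) = 2.022×10^-3 H.

L ≈ 2.02 mH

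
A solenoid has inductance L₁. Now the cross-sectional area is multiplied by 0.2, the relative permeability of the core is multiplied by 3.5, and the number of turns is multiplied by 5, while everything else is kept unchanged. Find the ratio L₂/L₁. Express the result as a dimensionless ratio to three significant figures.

L₂/L₁ = 17.5

For a solenoid, L ∝ μᵣN²A/ℓ.
L₂/L₁ = (0.2) × (3.5) × (5)^2 = 17.5.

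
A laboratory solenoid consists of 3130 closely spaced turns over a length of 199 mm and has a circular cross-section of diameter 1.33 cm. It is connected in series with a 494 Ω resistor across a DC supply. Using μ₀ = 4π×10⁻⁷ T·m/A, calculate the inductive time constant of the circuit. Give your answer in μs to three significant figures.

A = π(d/2)² = π(6.650×10^-3 m)² = 1.389×10^-4 m².
L = μ₀N²A/ℓ = (4π×10⁻⁷)(3130)²(1.389×10^-4)/(0.199) = 8.5949×10^-3 H.
τ = L/R = (8.5949×10^-3)/(494) = 1.740×10^-5 s.

τ ≈ 17.4 μs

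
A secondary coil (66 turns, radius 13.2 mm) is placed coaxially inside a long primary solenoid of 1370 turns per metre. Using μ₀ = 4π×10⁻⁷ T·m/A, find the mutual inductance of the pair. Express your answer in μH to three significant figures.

The outer solenoid produces a uniform field B₁ = μ₀n₁I₁ across the inner coil,
so the flux linkage is N₂Φ = N₂B₁A₂ = μ₀n₁N₂A₂·I₁, giving M = μ₀n₁N₂A₂.
A₂ = πr² = π(1.320×10^-2 m)² = 5.474×10^-4 m².
M = (4π×10⁻⁷)(1370)(66)(5.474×10^-4) = 6.220×10^-5 H.

M ≈ 62.2 μH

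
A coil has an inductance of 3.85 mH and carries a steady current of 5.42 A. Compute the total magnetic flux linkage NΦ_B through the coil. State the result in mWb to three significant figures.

From L = NΦ_B/I, the flux linkage is NΦ_B = LI.
NΦ_B = (3.850×10^-3 H)(5.42 A) = 2.087×10^-2 Wb.

NΦ_B ≈ 20.9 mWb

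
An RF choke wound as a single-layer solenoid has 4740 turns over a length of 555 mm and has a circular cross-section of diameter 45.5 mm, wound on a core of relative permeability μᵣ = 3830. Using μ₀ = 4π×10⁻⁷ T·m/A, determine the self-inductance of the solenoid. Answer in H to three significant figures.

L ≈ 317 H

A = π(d/2)² = π(2.275×10^-2 m)² = 1.626×10^-3 m².
For a long solenoid, L = μ₀μᵣN²A/ℓ.
L = (4π×10⁻⁷)(3830)(4740)²(1.626×10^-3)/(0.555 m) = 316.8 H.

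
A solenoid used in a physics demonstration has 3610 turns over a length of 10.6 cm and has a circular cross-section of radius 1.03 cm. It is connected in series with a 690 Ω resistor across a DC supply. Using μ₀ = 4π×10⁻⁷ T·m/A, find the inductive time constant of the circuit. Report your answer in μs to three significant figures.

τ ≈ 74.6 μs

A = πr² = π(1.030×10^-2 m)² = 3.333×10^-4 m².
L = μ₀N²A/ℓ = (4π×10⁻⁷)(3610)²(3.333×10^-4)/(0.106) = 5.149×10^-2 H.
τ = L/R = (5.149×10^-2)/(690) = 7.463×10^-5 s.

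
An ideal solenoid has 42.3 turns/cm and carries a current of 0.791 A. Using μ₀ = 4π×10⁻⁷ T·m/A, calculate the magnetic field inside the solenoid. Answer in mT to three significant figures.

B ≈ 4.20 mT

Inside a long solenoid, B = μ₀nI.
B = (4π×10⁻⁷)(4.230×10^3 m⁻¹)(0.791 A) = 4.2046×10^-3 T.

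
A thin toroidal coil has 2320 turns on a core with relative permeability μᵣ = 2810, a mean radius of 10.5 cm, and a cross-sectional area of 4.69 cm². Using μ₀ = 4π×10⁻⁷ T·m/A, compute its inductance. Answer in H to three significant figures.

L ≈ 13.5 H

For a thin toroid, L = μ₀μᵣN²A/(2πR).
L = (4π×10⁻⁷)(2810)(2320)²(4.690×10^-4) / (2π×0.105 m) = 13.51 H.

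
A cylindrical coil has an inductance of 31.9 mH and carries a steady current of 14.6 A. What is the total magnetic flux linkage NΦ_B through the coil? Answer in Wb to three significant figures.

NΦ_B ≈ 0.466 Wb

From L = NΦ_B/I, the flux linkage is NΦ_B = LI.
NΦ_B = (3.190×10^-2 H)(14.6 A) = 0.4657 Wb.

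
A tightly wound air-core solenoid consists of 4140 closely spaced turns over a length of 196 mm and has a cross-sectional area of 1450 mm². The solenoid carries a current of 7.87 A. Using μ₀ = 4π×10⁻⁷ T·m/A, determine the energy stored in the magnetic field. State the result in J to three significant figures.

U ≈ 4.93 J

A = 1450 mm² = 1.450×10^-3 m².
L = μ₀N²A/ℓ = (4π×10⁻⁷)(4140)²(1.450×10^-3)/(0.196) = 0.1593 H.
U = ½LI² = ½(0.1593)(7.87)² = 4.934 J.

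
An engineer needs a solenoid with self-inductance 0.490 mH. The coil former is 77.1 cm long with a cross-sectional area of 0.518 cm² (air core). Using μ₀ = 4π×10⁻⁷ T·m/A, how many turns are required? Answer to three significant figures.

A = 0.518 cm² = 5.180×10^-5 m².
From L = μ₀N²A/ℓ, N = √(Lℓ / (μ₀A)).
N = √[(4.900×10^-4)(0.771) / ((4π×10⁻⁷)×5.180×10^-5)] = √(5.804×10^6) ≈ 2409.1.

N ≈ 2410 turns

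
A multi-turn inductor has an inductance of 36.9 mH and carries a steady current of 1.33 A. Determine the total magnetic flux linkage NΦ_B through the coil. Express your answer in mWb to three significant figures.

From L = NΦ_B/I, the flux linkage is NΦ_B = LI.
NΦ_B = (3.690×10^-2 H)(1.33 A) = 4.908×10^-2 Wb.

NΦ_B ≈ 49.1 mWb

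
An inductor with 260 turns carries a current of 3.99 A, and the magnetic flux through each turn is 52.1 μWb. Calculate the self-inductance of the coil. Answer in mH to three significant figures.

Self-inductance is defined by L = NΦ_B/I (flux linkage over current).
L = (260)(5.210×10^-5 Wb)/(3.99 A) = 3.39499×10^-3 H.

L ≈ 3.39 mH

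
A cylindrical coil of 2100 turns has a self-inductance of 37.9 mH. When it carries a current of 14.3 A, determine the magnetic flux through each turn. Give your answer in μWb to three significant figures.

From L = NΦ_B/I, the flux per turn is Φ_B = LI/N.
Φ_B = (3.790×10^-2 H)(14.3 A)/2100 = 2.581×10^-4 Wb.

Φ_B ≈ 258 μWb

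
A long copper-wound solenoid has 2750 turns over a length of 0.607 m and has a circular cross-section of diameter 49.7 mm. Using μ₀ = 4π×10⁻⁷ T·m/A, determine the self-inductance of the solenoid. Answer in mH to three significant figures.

A = π(d/2)² = π(2.485×10^-2 m)² = 1.940×10^-3 m².
For a long solenoid, L = μ₀N²A/ℓ.
L = (4π×10⁻⁷)(2750)²(1.940×10^-3)/(0.607 m) = 3.037×10^-2 H.

L ≈ 30.4 mH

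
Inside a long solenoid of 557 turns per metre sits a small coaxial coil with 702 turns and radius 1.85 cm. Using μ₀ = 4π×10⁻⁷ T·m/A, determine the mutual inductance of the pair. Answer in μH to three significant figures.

The outer solenoid produces a uniform field B₁ = μ₀n₁I₁ across the inner coil,
so the flux linkage is N₂Φ = N₂B₁A₂ = μ₀n₁N₂A₂·I₁, giving M = μ₀n₁N₂A₂.
A₂ = πr² = π(1.850×10^-2 m)² = 1.075×10^-3 m².
M = (4π×10⁻⁷)(557)(702)(1.075×10^-3) = 5.283×10^-4 H.

M ≈ 528 μH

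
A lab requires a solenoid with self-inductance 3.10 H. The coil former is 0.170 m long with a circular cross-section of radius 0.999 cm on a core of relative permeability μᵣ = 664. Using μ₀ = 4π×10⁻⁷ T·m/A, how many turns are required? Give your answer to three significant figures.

A = πr² = π(9.990×10^-3 m)² = 3.135×10^-4 m².
From L = μ₀μᵣN²A/ℓ, N = √(Lℓ / (μ₀μᵣA)).
N = √[(3.1)(0.17) / ((4π×10⁻⁷)(664)×3.135×10^-4)] = √(2.014×10^6) ≈ 1419.3.

N ≈ 1420 turns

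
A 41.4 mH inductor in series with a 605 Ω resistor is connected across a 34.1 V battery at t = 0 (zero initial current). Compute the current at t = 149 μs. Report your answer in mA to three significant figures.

I ≈ 50.0 mA

τ = L/R = 4.140×10^-2/605 = 6.843×10^-5 s; final current I_∞ = ε/R = 34.1/605 = 5.636×10^-2 A.
I(t) = I_∞(1 − e^(−t/τ)) with t/τ = 2.177.
I = (5.636×10^-2)(1 − e^(−2.177)) = 4.998×10^-2 A.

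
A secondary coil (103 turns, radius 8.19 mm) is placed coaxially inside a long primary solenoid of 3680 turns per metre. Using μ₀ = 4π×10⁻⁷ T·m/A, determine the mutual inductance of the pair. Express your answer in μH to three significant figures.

M ≈ 100 μH

The outer solenoid produces a uniform field B₁ = μ₀n₁I₁ across the inner coil,
so the flux linkage is N₂Φ = N₂B₁A₂ = μ₀n₁N₂A₂·I₁, giving M = μ₀n₁N₂A₂.
A₂ = πr² = π(8.190×10^-3 m)² = 2.107×10^-4 m².
M = (4π×10⁻⁷)(3680)(103)(2.107×10^-4) = 1.004×10^-4 H.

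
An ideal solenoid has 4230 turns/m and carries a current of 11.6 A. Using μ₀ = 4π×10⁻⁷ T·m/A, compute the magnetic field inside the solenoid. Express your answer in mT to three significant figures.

B ≈ 61.7 mT

Inside a long solenoid, B = μ₀nI.
B = (4π×10⁻⁷)(4.230×10^3 m⁻¹)(11.6 A) = 6.166×10^-2 T.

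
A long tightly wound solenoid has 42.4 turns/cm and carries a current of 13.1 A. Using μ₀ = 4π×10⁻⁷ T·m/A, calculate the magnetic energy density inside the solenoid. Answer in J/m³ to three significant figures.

B = μ₀nI = (4π×10⁻⁷)(4.240×10^3)(13.1) = 6.980×10^-2 T.
u = B²/(2μ₀) = (6.980×10^-2)²/(2×4π×10⁻⁷) = 1.938×10^3 J/m³.

u ≈ 1940 J/m³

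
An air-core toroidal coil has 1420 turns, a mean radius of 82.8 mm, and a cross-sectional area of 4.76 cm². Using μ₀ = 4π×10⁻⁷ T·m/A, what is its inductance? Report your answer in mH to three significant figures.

L ≈ 2.32 mH

For a thin toroid, L = μ₀N²A/(2πR).
L = (4π×10⁻⁷)(1420)²(4.760×10^-4) / (2π×8.280×10^-2 m) = 2.318×10^-3 H.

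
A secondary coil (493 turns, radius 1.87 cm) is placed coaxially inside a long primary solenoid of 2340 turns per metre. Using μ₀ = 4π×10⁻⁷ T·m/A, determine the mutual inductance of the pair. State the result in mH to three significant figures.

M ≈ 1.59 mH

The outer solenoid produces a uniform field B₁ = μ₀n₁I₁ across the inner coil,
so the flux linkage is N₂Φ = N₂B₁A₂ = μ₀n₁N₂A₂·I₁, giving M = μ₀n₁N₂A₂.
A₂ = πr² = π(1.870×10^-2 m)² = 1.099×10^-3 m².
M = (4π×10⁻⁷)(2340)(493)(1.099×10^-3) = 1.593×10^-3 H.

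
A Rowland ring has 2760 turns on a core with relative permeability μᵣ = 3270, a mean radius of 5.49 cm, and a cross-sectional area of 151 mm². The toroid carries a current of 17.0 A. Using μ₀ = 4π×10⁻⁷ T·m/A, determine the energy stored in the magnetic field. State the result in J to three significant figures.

U ≈ 1980 J

L = μ₀μᵣN²A/(2πR) = (4π×10⁻⁷)(3270)(2760)²(1.510×10^-4)/(2π×5.490×10^-2) = 13.7 H.
U = ½LI² = ½(13.7)(17.0)² = 1.980×10^3 J.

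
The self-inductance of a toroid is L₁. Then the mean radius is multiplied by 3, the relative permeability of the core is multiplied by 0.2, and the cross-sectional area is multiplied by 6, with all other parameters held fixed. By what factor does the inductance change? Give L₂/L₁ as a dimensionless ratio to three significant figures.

L₂/L₁ = 0.400

For a toroid, L ∝ μᵣN²A/R.
L₂/L₁ = (3)^-1 × (0.2) × (6) = 0.400.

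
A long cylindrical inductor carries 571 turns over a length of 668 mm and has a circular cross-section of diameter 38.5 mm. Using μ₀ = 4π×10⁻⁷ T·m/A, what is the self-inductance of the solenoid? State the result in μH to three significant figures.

L ≈ 714 μH

A = π(d/2)² = π(1.925×10^-2 m)² = 1.164×10^-3 m².
For a long solenoid, L = μ₀N²A/ℓ.
L = (4π×10⁻⁷)(571)²(1.164×10^-3)/(0.668 m) = 7.140×10^-4 H.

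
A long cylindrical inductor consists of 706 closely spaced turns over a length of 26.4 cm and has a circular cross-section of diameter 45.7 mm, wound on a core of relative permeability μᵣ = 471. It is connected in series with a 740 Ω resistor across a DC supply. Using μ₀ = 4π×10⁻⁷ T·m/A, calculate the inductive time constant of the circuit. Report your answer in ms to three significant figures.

τ ≈ 2.48 ms

A = π(d/2)² = π(2.285×10^-2 m)² = 1.640×10^-3 m².
L = μ₀μᵣN²A/ℓ = (4π×10⁻⁷)(471)(706)²(1.640×10^-3)/(0.264) = 1.833 H.
τ = L/R = (1.833)/(740) = 2.477×10^-3 s.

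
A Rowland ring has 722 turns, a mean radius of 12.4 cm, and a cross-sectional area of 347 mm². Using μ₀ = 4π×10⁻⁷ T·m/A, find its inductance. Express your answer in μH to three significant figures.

For a thin toroid, L = μ₀N²A/(2πR).
L = (4π×10⁻⁷)(722)²(3.470×10^-4) / (2π×0.124 m) = 2.918×10^-4 H.

L ≈ 292 μH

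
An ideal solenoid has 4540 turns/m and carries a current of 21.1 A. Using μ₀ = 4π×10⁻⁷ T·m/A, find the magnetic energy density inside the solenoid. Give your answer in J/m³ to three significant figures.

B = μ₀nI = (4π×10⁻⁷)(4.540×10^3)(21.1) = 0.1204 T.
u = B²/(2μ₀) = (0.1204)²/(2×4π×10⁻⁷) = 5.766×10^3 J/m³.

u ≈ 5770 J/m³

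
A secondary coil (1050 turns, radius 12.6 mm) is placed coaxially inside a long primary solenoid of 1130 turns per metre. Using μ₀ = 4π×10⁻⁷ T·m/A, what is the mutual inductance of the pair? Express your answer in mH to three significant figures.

M ≈ 0.744 mH

The outer solenoid produces a uniform field B₁ = μ₀n₁I₁ across the inner coil,
so the flux linkage is N₂Φ = N₂B₁A₂ = μ₀n₁N₂A₂·I₁, giving M = μ₀n₁N₂A₂.
A₂ = πr² = π(1.260×10^-2 m)² = 4.988×10^-4 m².
M = (4π×10⁻⁷)(1130)(1050)(4.988×10^-4) = 7.436×10^-4 H.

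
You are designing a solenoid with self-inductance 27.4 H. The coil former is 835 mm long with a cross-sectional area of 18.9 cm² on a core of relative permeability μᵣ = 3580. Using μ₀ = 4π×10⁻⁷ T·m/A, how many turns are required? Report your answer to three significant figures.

A = 18.9 cm² = 1.890×10^-3 m².
From L = μ₀μᵣN²A/ℓ, N = √(Lℓ / (μ₀μᵣA)).
N = √[(27.4)(0.835) / ((4π×10⁻⁷)(3580)×1.890×10^-3)] = √(2.691×10^6) ≈ 1640.4.

N ≈ 1640 turns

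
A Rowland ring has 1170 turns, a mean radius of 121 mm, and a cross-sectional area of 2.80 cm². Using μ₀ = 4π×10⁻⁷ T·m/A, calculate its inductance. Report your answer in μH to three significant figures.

L ≈ 634 μH

For a thin toroid, L = μ₀N²A/(2πR).
L = (4π×10⁻⁷)(1170)²(2.800×10^-4) / (2π×0.121 m) = 6.335×10^-4 H.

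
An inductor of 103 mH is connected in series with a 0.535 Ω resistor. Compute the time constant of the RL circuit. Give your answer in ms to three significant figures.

τ = L/R = (0.103 H)/(0.535 Ω) = 0.1925 s.

τ ≈ 193 ms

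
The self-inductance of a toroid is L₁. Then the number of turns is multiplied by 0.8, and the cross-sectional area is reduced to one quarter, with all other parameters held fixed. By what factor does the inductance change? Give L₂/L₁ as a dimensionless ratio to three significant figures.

For a toroid, L ∝ μᵣN²A/R.
L₂/L₁ = (0.8)^2 × (0.25) = 0.160.

L₂/L₁ = 0.160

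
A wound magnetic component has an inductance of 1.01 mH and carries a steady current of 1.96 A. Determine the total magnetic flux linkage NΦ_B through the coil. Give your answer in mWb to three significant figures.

NΦ_B ≈ 1.98 mWb

From L = NΦ_B/I, the flux linkage is NΦ_B = LI.
NΦ_B = (1.010×10^-3 H)(1.96 A) = 1.980×10^-3 Wb.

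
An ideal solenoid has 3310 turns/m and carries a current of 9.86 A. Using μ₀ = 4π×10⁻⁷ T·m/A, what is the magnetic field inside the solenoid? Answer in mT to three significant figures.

Inside a long solenoid, B = μ₀nI.
B = (4π×10⁻⁷)(3.310×10^3 m⁻¹)(9.86 A) = 4.101×10^-2 T.

B ≈ 41.0 mT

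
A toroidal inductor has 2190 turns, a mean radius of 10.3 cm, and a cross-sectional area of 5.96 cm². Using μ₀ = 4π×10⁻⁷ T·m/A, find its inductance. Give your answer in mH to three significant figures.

L ≈ 5.55 mH

For a thin toroid, L = μ₀N²A/(2πR).
L = (4π×10⁻⁷)(2190)²(5.960×10^-4) / (2π×0.103 m) = 5.550×10^-3 H.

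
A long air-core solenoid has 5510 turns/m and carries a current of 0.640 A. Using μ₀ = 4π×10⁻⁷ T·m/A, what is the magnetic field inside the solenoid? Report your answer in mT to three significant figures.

B ≈ 4.43 mT

Inside a long solenoid, B = μ₀nI.
B = (4π×10⁻⁷)(5.510×10^3 m⁻¹)(0.640 A) = 4.431×10^-3 T.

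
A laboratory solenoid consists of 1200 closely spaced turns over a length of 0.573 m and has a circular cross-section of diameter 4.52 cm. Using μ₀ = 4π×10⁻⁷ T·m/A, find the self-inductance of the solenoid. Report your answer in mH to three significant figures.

L ≈ 5.07 mH

A = π(d/2)² = π(2.260×10^-2 m)² = 1.6046×10^-3 m².
For a long solenoid, L = μ₀N²A/ℓ.
L = (4π×10⁻⁷)(1200)²(1.6046×10^-3)/(0.573 m) = 5.067×10^-3 H.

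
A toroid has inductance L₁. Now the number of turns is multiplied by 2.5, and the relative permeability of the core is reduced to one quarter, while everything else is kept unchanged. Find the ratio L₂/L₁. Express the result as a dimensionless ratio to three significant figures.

L₂/L₁ = 1.56

For a toroid, L ∝ μᵣN²A/R.
L₂/L₁ = (2.5)^2 × (0.25) = 1.56.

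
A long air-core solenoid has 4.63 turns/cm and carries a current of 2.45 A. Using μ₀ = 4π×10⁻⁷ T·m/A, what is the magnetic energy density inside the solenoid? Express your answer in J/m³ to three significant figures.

u ≈ 0.808 J/m³

B = μ₀nI = (4π×10⁻⁷)(463)(2.45) = 1.425×10^-3 T.
u = B²/(2μ₀) = (1.425×10^-3)²/(2×4π×10⁻⁷) = 0.80849 J/m³.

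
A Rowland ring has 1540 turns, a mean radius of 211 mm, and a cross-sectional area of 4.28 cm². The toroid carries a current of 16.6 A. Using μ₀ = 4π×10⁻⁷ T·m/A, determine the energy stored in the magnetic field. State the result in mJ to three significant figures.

L = μ₀N²A/(2πR) = (4π×10⁻⁷)(1540)²(4.280×10^-4)/(2π×0.211) = 9.621×10^-4 H.
U = ½LI² = ½(9.621×10^-4)(16.6)² = 0.1326 J.

U ≈ 133 mJ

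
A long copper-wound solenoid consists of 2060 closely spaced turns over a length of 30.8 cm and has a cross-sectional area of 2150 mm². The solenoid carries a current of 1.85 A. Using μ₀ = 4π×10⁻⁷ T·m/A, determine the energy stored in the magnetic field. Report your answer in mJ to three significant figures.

U ≈ 63.7 mJ

A = 2150 mm² = 2.150×10^-3 m².
L = μ₀N²A/ℓ = (4π×10⁻⁷)(2060)²(2.150×10^-3)/(0.308) = 3.722×10^-2 H.
U = ½LI² = ½(3.722×10^-2)(1.85)² = 6.370×10^-2 J.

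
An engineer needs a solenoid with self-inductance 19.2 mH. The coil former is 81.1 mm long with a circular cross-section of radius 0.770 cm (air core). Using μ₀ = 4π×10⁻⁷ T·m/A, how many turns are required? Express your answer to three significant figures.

N ≈ 2580 turns

A = πr² = π(7.700×10^-3 m)² = 1.863×10^-4 m².
From L = μ₀N²A/ℓ, N = √(Lℓ / (μ₀A)).
N = √[(1.920×10^-2)(8.110×10^-2) / ((4π×10⁻⁷)×1.863×10^-4)] = √(6.652×10^6) ≈ 2579.2.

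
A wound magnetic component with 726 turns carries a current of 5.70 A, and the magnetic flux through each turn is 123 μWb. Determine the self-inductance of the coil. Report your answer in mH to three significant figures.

Self-inductance is defined by L = NΦ_B/I (flux linkage over current).
L = (726)(1.230×10^-4 Wb)/(5.70 A) = 1.567×10^-2 H.

L ≈ 15.7 mH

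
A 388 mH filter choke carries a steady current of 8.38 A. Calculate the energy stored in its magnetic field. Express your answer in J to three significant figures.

Stored magnetic energy: U = ½LI².
U = ½(0.388 H)(8.38 A)² = 13.62 J.

U ≈ 13.6 J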